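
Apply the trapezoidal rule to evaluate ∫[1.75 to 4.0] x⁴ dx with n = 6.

f(x) = x⁴
a = 1.75, b = 4.0, n = 6
h = (b - a)/n = 0.375000

Trapezoidal rule: (h/2)[f(x₀) + 2f(x₁) + 2f(x₂) + ... + f(xₙ)]

x_0 = 1.7500, f(x_0) = 9.378906, coefficient = 1
x_1 = 2.1250, f(x_1) = 20.390869, coefficient = 2
x_2 = 2.5000, f(x_2) = 39.062500, coefficient = 2
x_3 = 2.8750, f(x_3) = 68.320557, coefficient = 2
x_4 = 3.2500, f(x_4) = 111.566406, coefficient = 2
x_5 = 3.6250, f(x_5) = 172.676025, coefficient = 2
x_6 = 4.0000, f(x_6) = 256.000000, coefficient = 1

I ≈ (0.375000/2) × 1089.411621 = 204.264679
Exact value: 201.517383
Error: 2.747296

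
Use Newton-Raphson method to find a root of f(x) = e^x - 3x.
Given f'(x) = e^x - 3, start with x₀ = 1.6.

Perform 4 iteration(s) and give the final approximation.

f(x) = e^x - 3x
f'(x) = e^x - 3
x₀ = 1.6

Newton-Raphson formula: x_{n+1} = x_n - f(x_n)/f'(x_n)

Iteration 1:
  f(1.600000) = 0.153032
  f'(1.600000) = 1.953032
  x_1 = 1.600000 - 0.153032/1.953032 = 1.521644
Iteration 2:
  f(1.521644) = 0.014816
  f'(1.521644) = 1.579747
  x_2 = 1.521644 - 0.014816/1.579747 = 1.512265
Iteration 3:
  f(1.512265) = 0.000201
  f'(1.512265) = 1.536996
  x_3 = 1.512265 - 0.000201/1.536996 = 1.512135
Iteration 4:
  f(1.512135) = 0.000000
  f'(1.512135) = 1.536404
  x_4 = 1.512135 - 0.000000/1.536404 = 1.512135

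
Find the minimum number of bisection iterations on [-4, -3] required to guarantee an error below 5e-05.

We need (b-a)/2^n ≤ 5e-05
(-3 - (-4))/2^n ≤ 5e-05
1/2^n ≤ 5e-05
2^n ≥ 20000
n ≥ log₂(20000) = 14.29
n ≥ 15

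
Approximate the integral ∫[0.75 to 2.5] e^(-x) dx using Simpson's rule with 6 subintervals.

f(x) = e^(-x)
a = 0.75, b = 2.5, n = 6
h = (b - a)/n = 0.291667

Simpson's rule: (h/3)[f(x₀) + 4f(x₁) + 2f(x₂) + ... + f(xₙ)]

x_0 = 0.7500, f(x_0) = 0.472367, coefficient = 1
x_1 = 1.0417, f(x_1) = 0.352866, coefficient = 4
x_2 = 1.3333, f(x_2) = 0.263597, coefficient = 2
x_3 = 1.6250, f(x_3) = 0.196912, coefficient = 4
x_4 = 1.9167, f(x_4) = 0.147096, coefficient = 2
x_5 = 2.2083, f(x_5) = 0.109884, coefficient = 4
x_6 = 2.5000, f(x_6) = 0.082085, coefficient = 1

I ≈ (0.291667/3) × 4.014484 = 0.390297
Exact value: 0.390282
Error: 0.000016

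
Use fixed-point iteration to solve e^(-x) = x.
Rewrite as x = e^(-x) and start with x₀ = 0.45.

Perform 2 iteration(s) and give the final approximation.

Equation: e^(-x) = x
Fixed-point form: x = e^(-x)
x₀ = 0.45

x_1 = g(0.450000) = 0.637628
x_2 = g(0.637628) = 0.528545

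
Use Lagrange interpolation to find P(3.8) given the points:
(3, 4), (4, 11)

Lagrange interpolation formula:
P(x) = Σ yᵢ × Lᵢ(x)
where Lᵢ(x) = Π_{j≠i} (x - xⱼ)/(xᵢ - xⱼ)

L_0(3.8) = (3.8 - 4)/(3 - 4) = 0.200000
L_1(3.8) = (3.8 - 3)/(4 - 3) = 0.800000

P(3.8) = 4×L_0(3.8) + 11×L_1(3.8)
P(3.8) = 9.600000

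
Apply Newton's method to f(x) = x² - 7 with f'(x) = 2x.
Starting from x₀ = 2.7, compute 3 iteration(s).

f(x) = x² - 7
f'(x) = 2x
x₀ = 2.7

Newton-Raphson formula: x_{n+1} = x_n - f(x_n)/f'(x_n)

Iteration 1:
  f(2.700000) = 0.290000
  f'(2.700000) = 5.400000
  x_1 = 2.700000 - 0.290000/5.400000 = 2.646296
Iteration 2:
  f(2.646296) = 0.002884
  f'(2.646296) = 5.292593
  x_2 = 2.646296 - 0.002884/5.292593 = 2.645751
Iteration 3:
  f(2.645751) = 0.000000
  f'(2.645751) = 5.291503
  x_3 = 2.645751 - 0.000000/5.291503 = 2.645751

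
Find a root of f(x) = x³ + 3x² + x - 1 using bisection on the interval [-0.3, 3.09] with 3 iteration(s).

f(x) = x³ + 3x² + x - 1
Initial interval: [-0.3, 3.09]

Iteration 1:
  c_1 = (-0.300000 + 3.090000)/2 = 1.395000
  f(c_1) = f(1.395000) = 8.947780
  f(a) × f(c) < 0, new interval: [-0.300000, 1.395000]
Iteration 2:
  c_2 = (-0.300000 + 1.395000)/2 = 0.547500
  f(c_2) = f(0.547500) = 0.610885
  f(a) × f(c) < 0, new interval: [-0.300000, 0.547500]
Iteration 3:
  c_3 = (-0.300000 + 0.547500)/2 = 0.123750
  f(c_3) = f(0.123750) = -0.828413
  f(a) × f(c) ≥ 0, new interval: [0.123750, 0.547500]

After 3 iteration(s), the approximation is c_3 = 0.123750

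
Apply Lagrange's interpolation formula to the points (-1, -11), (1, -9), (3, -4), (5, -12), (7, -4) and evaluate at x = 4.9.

Lagrange interpolation formula:
P(x) = Σ yᵢ × Lᵢ(x)
where Lᵢ(x) = Π_{j≠i} (x - xⱼ)/(xᵢ - xⱼ)

L_0(4.9) = (4.9 - 1)/(-1 - 1) × (4.9 - 3)/(-1 - 3) × (4.9 - 5)/(-1 - 5) × (4.9 - 7)/(-1 - 7) = 0.004052
L_1(4.9) = (4.9 - (-1))/(1 - (-1)) × (4.9 - 3)/(1 - 3) × (4.9 - 5)/(1 - 5) × (4.9 - 7)/(1 - 7) = -0.024522
L_2(4.9) = (4.9 - (-1))/(3 - (-1)) × (4.9 - 1)/(3 - 1) × (4.9 - 5)/(3 - 5) × (4.9 - 7)/(3 - 7) = 0.075502
L_3(4.9) = (4.9 - (-1))/(5 - (-1)) × (4.9 - 1)/(5 - 1) × (4.9 - 3)/(5 - 3) × (4.9 - 7)/(5 - 7) = 0.956353
L_4(4.9) = (4.9 - (-1))/(7 - (-1)) × (4.9 - 1)/(7 - 1) × (4.9 - 3)/(7 - 3) × (4.9 - 5)/(7 - 5) = -0.011385

P(4.9) = (-11)×L_0(4.9) + (-9)×L_1(4.9) + (-4)×L_2(4.9) + (-12)×L_3(4.9) + (-4)×L_4(4.9)
P(4.9) = -11.556582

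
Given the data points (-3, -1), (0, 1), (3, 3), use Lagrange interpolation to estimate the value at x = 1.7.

Lagrange interpolation formula:
P(x) = Σ yᵢ × Lᵢ(x)
where Lᵢ(x) = Π_{j≠i} (x - xⱼ)/(xᵢ - xⱼ)

L_0(1.7) = (1.7 - 0)/(-3 - 0) × (1.7 - 3)/(-3 - 3) = -0.122778
L_1(1.7) = (1.7 - (-3))/(0 - (-3)) × (1.7 - 3)/(0 - 3) = 0.678889
L_2(1.7) = (1.7 - (-3))/(3 - (-3)) × (1.7 - 0)/(3 - 0) = 0.443889

P(1.7) = (-1)×L_0(1.7) + 1×L_1(1.7) + 3×L_2(1.7)
P(1.7) = 2.133333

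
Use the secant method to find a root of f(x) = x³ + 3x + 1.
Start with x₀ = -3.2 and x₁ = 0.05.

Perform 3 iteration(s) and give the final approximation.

f(x) = x³ + 3x + 1
x₀ = -3.2, x₁ = 0.05

Secant formula: x_{n+1} = x_n - f(x_n)(x_n - x_{n-1})/(f(x_n) - f(x_{n-1}))

Iteration 1:
  f(-3.200000) = -41.368000
  f(0.050000) = 1.150125
  x_2 = 0.050000 - 1.150125×(0.050000 - (-3.200000))/(1.150125 - (-41.368000))
       = -0.037913
Iteration 2:
  f(0.050000) = 1.150125
  f(-0.037913) = 0.886206
  x_3 = -0.037913 - 0.886206×(-0.037913 - 0.050000)/(0.886206 - 1.150125)
       = -0.333114
Iteration 3:
  f(-0.037913) = 0.886206
  f(-0.333114) = -0.036307
  x_4 = -0.333114 - (-0.036307)×(-0.333114 - (-0.037913))/(-0.036307 - 0.886206)
       = -0.321496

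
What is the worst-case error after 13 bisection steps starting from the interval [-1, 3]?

Bisection error bound: |error| ≤ (b-a)/2^n
|error| ≤ (3 - (-1))/2^13 = 4/2^13
|error| ≤ 0.0004882812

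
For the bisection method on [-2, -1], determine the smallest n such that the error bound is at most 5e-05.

We need (b-a)/2^n ≤ 5e-05
(-1 - (-2))/2^n ≤ 5e-05
1/2^n ≤ 5e-05
2^n ≥ 20000
n ≥ log₂(20000) = 14.29
n ≥ 15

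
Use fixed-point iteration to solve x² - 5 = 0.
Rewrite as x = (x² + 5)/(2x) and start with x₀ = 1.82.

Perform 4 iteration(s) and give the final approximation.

Equation: x² - 5 = 0
Fixed-point form: x = (x² + 5)/(2x)
x₀ = 1.82

x_1 = g(1.820000) = 2.283626
x_2 = g(2.283626) = 2.236563
x_3 = g(2.236563) = 2.236068
x_4 = g(2.236068) = 2.236068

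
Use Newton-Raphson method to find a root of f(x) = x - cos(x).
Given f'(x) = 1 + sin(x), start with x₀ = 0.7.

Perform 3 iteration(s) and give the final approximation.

f(x) = x - cos(x)
f'(x) = 1 + sin(x)
x₀ = 0.7

Newton-Raphson formula: x_{n+1} = x_n - f(x_n)/f'(x_n)

Iteration 1:
  f(0.700000) = -0.064842
  f'(0.700000) = 1.644218
  x_1 = 0.700000 - (-0.064842)/1.644218 = 0.739436
Iteration 2:
  f(0.739436) = 0.000588
  f'(0.739436) = 1.673872
  x_2 = 0.739436 - 0.000588/1.673872 = 0.739085
Iteration 3:
  f(0.739085) = 0.000000
  f'(0.739085) = 1.673612
  x_3 = 0.739085 - 0.000000/1.673612 = 0.739085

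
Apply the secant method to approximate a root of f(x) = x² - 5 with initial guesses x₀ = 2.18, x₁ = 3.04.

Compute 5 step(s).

f(x) = x² - 5
x₀ = 2.18, x₁ = 3.04

Secant formula: x_{n+1} = x_n - f(x_n)(x_n - x_{n-1})/(f(x_n) - f(x_{n-1}))

Iteration 1:
  f(2.180000) = -0.247600
  f(3.040000) = 4.241600
  x_2 = 3.040000 - 4.241600×(3.040000 - 2.180000)/(4.241600 - (-0.247600))
       = 2.227433
Iteration 2:
  f(3.040000) = 4.241600
  f(2.227433) = -0.038542
  x_3 = 2.227433 - (-0.038542)×(2.227433 - 3.040000)/(-0.038542 - 4.241600)
       = 2.234750
Iteration 3:
  f(2.227433) = -0.038542
  f(2.234750) = -0.005892
  x_4 = 2.234750 - (-0.005892)×(2.234750 - 2.227433)/(-0.005892 - (-0.038542))
       = 2.236071
Iteration 4:
  f(2.234750) = -0.005892
  f(2.236071) = 0.000011
  x_5 = 2.236071 - 0.000011×(2.236071 - 2.234750)/(0.000011 - (-0.005892))
       = 2.236068
Iteration 5:
  f(2.236071) = 0.000011
  f(2.236068) = 0.000000
  x_6 = 2.236068 - 0.000000×(2.236068 - 2.236071)/(0.000000 - 0.000011)
       = 2.236068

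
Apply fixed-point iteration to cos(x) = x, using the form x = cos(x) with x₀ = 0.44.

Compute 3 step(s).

Equation: cos(x) = x
Fixed-point form: x = cos(x)
x₀ = 0.44

x_1 = g(0.440000) = 0.904752
x_2 = g(0.904752) = 0.617881
x_3 = g(0.617881) = 0.815108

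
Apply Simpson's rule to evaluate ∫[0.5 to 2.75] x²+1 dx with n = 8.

f(x) = x²+1
a = 0.5, b = 2.75, n = 8
h = (b - a)/n = 0.281250

Simpson's rule: (h/3)[f(x₀) + 4f(x₁) + 2f(x₂) + ... + f(xₙ)]

x_0 = 0.5000, f(x_0) = 1.250000, coefficient = 1
x_1 = 0.7812, f(x_1) = 1.610352, coefficient = 4
x_2 = 1.0625, f(x_2) = 2.128906, coefficient = 2
x_3 = 1.3438, f(x_3) = 2.805664, coefficient = 4
x_4 = 1.6250, f(x_4) = 3.640625, coefficient = 2
x_5 = 1.9062, f(x_5) = 4.633789, coefficient = 4
x_6 = 2.1875, f(x_6) = 5.785156, coefficient = 2
x_7 = 2.4688, f(x_7) = 7.094727, coefficient = 4
x_8 = 2.7500, f(x_8) = 8.562500, coefficient = 1

I ≈ (0.281250/3) × 97.500000 = 9.140625
Exact value: 9.140625
Error: 0.000000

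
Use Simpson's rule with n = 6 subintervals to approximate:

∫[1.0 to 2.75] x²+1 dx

f(x) = x²+1
a = 1.0, b = 2.75, n = 6
h = (b - a)/n = 0.291667

Simpson's rule: (h/3)[f(x₀) + 4f(x₁) + 2f(x₂) + ... + f(xₙ)]

x_0 = 1.0000, f(x_0) = 2.000000, coefficient = 1
x_1 = 1.2917, f(x_1) = 2.668403, coefficient = 4
x_2 = 1.5833, f(x_2) = 3.506944, coefficient = 2
x_3 = 1.8750, f(x_3) = 4.515625, coefficient = 4
x_4 = 2.1667, f(x_4) = 5.694444, coefficient = 2
x_5 = 2.4583, f(x_5) = 7.043403, coefficient = 4
x_6 = 2.7500, f(x_6) = 8.562500, coefficient = 1

I ≈ (0.291667/3) × 85.875000 = 8.348958
Exact value: 8.348958
Error: 0.000000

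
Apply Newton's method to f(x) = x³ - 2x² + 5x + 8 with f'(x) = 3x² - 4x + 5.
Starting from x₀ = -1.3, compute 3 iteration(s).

f(x) = x³ - 2x² + 5x + 8
f'(x) = 3x² - 4x + 5
x₀ = -1.3

Newton-Raphson formula: x_{n+1} = x_n - f(x_n)/f'(x_n)

Iteration 1:
  f(-1.300000) = -4.077000
  f'(-1.300000) = 15.270000
  x_1 = -1.300000 - (-4.077000)/15.270000 = -1.033006
Iteration 2:
  f(-1.033006) = -0.401554
  f'(-1.033006) = 12.333327
  x_2 = -1.033006 - (-0.401554)/12.333327 = -1.000447
Iteration 3:
  f(-1.000447) = -0.005371
  f'(-1.000447) = 12.004475
  x_3 = -1.000447 - (-0.005371)/12.004475 = -1.000000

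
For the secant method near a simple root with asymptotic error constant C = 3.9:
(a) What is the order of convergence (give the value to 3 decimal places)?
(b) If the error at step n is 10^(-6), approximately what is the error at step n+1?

(a) Secant method has superlinear convergence with order φ = (1+√5)/2 ≈ 1.618.
    This means |e_{n+1}| ≈ C|e_n|^1.618.

(b) With |e_n| = 10^(-6) and C = 3.9:
    |e_{n+1}| ≈ 3.9 × (10^(-6))^1.618 = 3.9 × 10^(-9.71)

(a) ≈ 1.618 (golden ratio); (b) |e_{n+1}| ≈ 7.636e-10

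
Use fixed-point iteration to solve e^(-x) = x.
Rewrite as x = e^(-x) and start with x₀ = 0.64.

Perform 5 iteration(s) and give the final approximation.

Equation: e^(-x) = x
Fixed-point form: x = e^(-x)
x₀ = 0.64

x_1 = g(0.640000) = 0.527292
x_2 = g(0.527292) = 0.590201
x_3 = g(0.590201) = 0.554216
x_4 = g(0.554216) = 0.574523
x_5 = g(0.574523) = 0.562974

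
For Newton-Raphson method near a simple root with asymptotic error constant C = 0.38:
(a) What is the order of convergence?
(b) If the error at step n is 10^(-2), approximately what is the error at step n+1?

(a) Newton-Raphson has quadratic (order 2) convergence near simple roots.
    This means |e_{n+1}| ≈ C|e_n|².

(b) With |e_n| = 10^(-2) and C = 0.38:
    |e_{n+1}| ≈ 0.38 × (10^(-2))² = 0.38 × 10^(-4)

(a) 2 (quadratic); (b) |e_{n+1}| ≈ 3.800e-05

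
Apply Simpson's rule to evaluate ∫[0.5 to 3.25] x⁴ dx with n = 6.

f(x) = x⁴
a = 0.5, b = 3.25, n = 6
h = (b - a)/n = 0.458333

Simpson's rule: (h/3)[f(x₀) + 4f(x₁) + 2f(x₂) + ... + f(xₙ)]

x_0 = 0.5000, f(x_0) = 0.062500, coefficient = 1
x_1 = 0.9583, f(x_1) = 0.843464, coefficient = 4
x_2 = 1.4167, f(x_2) = 4.027826, coefficient = 2
x_3 = 1.8750, f(x_3) = 12.359619, coefficient = 4
x_4 = 2.3333, f(x_4) = 29.641975, coefficient = 2
x_5 = 2.7917, f(x_5) = 60.737127, coefficient = 4
x_6 = 3.2500, f(x_6) = 111.566406, coefficient = 1

I ≈ (0.458333/3) × 474.729348 = 72.528095
Exact value: 72.511914
Error: 0.016181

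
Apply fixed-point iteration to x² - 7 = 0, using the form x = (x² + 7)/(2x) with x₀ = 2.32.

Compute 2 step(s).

Equation: x² - 7 = 0
Fixed-point form: x = (x² + 7)/(2x)
x₀ = 2.32

x_1 = g(2.320000) = 2.668621
x_2 = g(2.668621) = 2.645849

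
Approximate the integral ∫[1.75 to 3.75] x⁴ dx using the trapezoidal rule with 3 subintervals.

f(x) = x⁴
a = 1.75, b = 3.75, n = 3
h = (b - a)/n = 0.666667

Trapezoidal rule: (h/2)[f(x₀) + 2f(x₁) + 2f(x₂) + ... + f(xₙ)]

x_0 = 1.7500, f(x_0) = 9.378906, coefficient = 1
x_1 = 2.4167, f(x_1) = 34.108845, coefficient = 2
x_2 = 3.0833, f(x_2) = 90.381993, coefficient = 2
x_3 = 3.7500, f(x_3) = 197.753906, coefficient = 1

I ≈ (0.666667/2) × 456.114487 = 152.038162
Exact value: 145.032813
Error: 7.005350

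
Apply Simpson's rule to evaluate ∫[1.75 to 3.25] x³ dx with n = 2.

f(x) = x³
a = 1.75, b = 3.25, n = 2
h = (b - a)/n = 0.750000

Simpson's rule: (h/3)[f(x₀) + 4f(x₁) + 2f(x₂) + ... + f(xₙ)]

x_0 = 1.7500, f(x_0) = 5.359375, coefficient = 1
x_1 = 2.5000, f(x_1) = 15.625000, coefficient = 4
x_2 = 3.2500, f(x_2) = 34.328125, coefficient = 1

I ≈ (0.750000/3) × 102.187500 = 25.546875
Exact value: 25.546875
Error: 0.000000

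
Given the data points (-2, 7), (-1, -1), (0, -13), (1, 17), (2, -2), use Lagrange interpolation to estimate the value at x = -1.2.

Lagrange interpolation formula:
P(x) = Σ yᵢ × Lᵢ(x)
where Lᵢ(x) = Π_{j≠i} (x - xⱼ)/(xᵢ - xⱼ)

L_0(-1.2) = (-1.2 - (-1))/(-2 - (-1)) × (-1.2 - 0)/(-2 - 0) × (-1.2 - 1)/(-2 - 1) × (-1.2 - 2)/(-2 - 2) = 0.070400
L_1(-1.2) = (-1.2 - (-2))/(-1 - (-2)) × (-1.2 - 0)/(-1 - 0) × (-1.2 - 1)/(-1 - 1) × (-1.2 - 2)/(-1 - 2) = 1.126400
L_2(-1.2) = (-1.2 - (-2))/(0 - (-2)) × (-1.2 - (-1))/(0 - (-1)) × (-1.2 - 1)/(0 - 1) × (-1.2 - 2)/(0 - 2) = -0.281600
L_3(-1.2) = (-1.2 - (-2))/(1 - (-2)) × (-1.2 - (-1))/(1 - (-1)) × (-1.2 - 0)/(1 - 0) × (-1.2 - 2)/(1 - 2) = 0.102400
L_4(-1.2) = (-1.2 - (-2))/(2 - (-2)) × (-1.2 - (-1))/(2 - (-1)) × (-1.2 - 0)/(2 - 0) × (-1.2 - 1)/(2 - 1) = -0.017600

P(-1.2) = 7×L_0(-1.2) + (-1)×L_1(-1.2) + (-13)×L_2(-1.2) + 17×L_3(-1.2) + (-2)×L_4(-1.2)
P(-1.2) = 4.803200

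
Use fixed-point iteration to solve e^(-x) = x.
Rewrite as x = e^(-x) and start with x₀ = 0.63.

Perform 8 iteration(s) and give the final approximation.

Equation: e^(-x) = x
Fixed-point form: x = e^(-x)
x₀ = 0.63

x_1 = g(0.630000) = 0.532592
x_2 = g(0.532592) = 0.587081
x_3 = g(0.587081) = 0.555948
x_4 = g(0.555948) = 0.573529
x_5 = g(0.573529) = 0.563533
x_6 = g(0.563533) = 0.569194
x_7 = g(0.569194) = 0.565981
x_8 = g(0.565981) = 0.567803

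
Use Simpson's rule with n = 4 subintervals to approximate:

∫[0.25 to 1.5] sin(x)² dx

f(x) = sin(x)²
a = 0.25, b = 1.5, n = 4
h = (b - a)/n = 0.312500

Simpson's rule: (h/3)[f(x₀) + 4f(x₁) + 2f(x₂) + ... + f(xₙ)]

x_0 = 0.2500, f(x_0) = 0.061209, coefficient = 1
x_1 = 0.5625, f(x_1) = 0.284412, coefficient = 4
x_2 = 0.8750, f(x_2) = 0.589123, coefficient = 2
x_3 = 1.1875, f(x_3) = 0.860139, coefficient = 4
x_4 = 1.5000, f(x_4) = 0.994996, coefficient = 1

I ≈ (0.312500/3) × 6.812655 = 0.709652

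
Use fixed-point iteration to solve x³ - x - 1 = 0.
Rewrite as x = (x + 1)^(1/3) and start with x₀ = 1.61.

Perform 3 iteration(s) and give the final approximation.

Equation: x³ - x - 1 = 0
Fixed-point form: x = (x + 1)^(1/3)
x₀ = 1.61

x_1 = g(1.610000) = 1.376830
x_2 = g(1.376830) = 1.334543
x_3 = g(1.334543) = 1.326582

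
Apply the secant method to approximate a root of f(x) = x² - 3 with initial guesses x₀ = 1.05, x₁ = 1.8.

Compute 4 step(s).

f(x) = x² - 3
x₀ = 1.05, x₁ = 1.8

Secant formula: x_{n+1} = x_n - f(x_n)(x_n - x_{n-1})/(f(x_n) - f(x_{n-1}))

Iteration 1:
  f(1.050000) = -1.897500
  f(1.800000) = 0.240000
  x_2 = 1.800000 - 0.240000×(1.800000 - 1.050000)/(0.240000 - (-1.897500))
       = 1.715789
Iteration 2:
  f(1.800000) = 0.240000
  f(1.715789) = -0.056066
  x_3 = 1.715789 - (-0.056066)×(1.715789 - 1.800000)/(-0.056066 - 0.240000)
       = 1.731737
Iteration 3:
  f(1.715789) = -0.056066
  f(1.731737) = -0.001089
  x_4 = 1.731737 - (-0.001089)×(1.731737 - 1.715789)/(-0.001089 - (-0.056066))
       = 1.732052
Iteration 4:
  f(1.731737) = -0.001089
  f(1.732052) = 0.000005
  x_5 = 1.732052 - 0.000005×(1.732052 - 1.731737)/(0.000005 - (-0.001089))
       = 1.732051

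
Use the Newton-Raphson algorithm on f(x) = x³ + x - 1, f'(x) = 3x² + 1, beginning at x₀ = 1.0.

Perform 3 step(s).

f(x) = x³ + x - 1
f'(x) = 3x² + 1
x₀ = 1.0

Newton-Raphson formula: x_{n+1} = x_n - f(x_n)/f'(x_n)

Iteration 1:
  f(1.000000) = 1.000000
  f'(1.000000) = 4.000000
  x_1 = 1.000000 - 1.000000/4.000000 = 0.750000
Iteration 2:
  f(0.750000) = 0.171875
  f'(0.750000) = 2.687500
  x_2 = 0.750000 - 0.171875/2.687500 = 0.686047
Iteration 3:
  f(0.686047) = 0.008941
  f'(0.686047) = 2.411979
  x_3 = 0.686047 - 0.008941/2.411979 = 0.682340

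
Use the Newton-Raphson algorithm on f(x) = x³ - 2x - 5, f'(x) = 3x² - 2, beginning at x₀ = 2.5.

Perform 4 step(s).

f(x) = x³ - 2x - 5
f'(x) = 3x² - 2
x₀ = 2.5

Newton-Raphson formula: x_{n+1} = x_n - f(x_n)/f'(x_n)

Iteration 1:
  f(2.500000) = 5.625000
  f'(2.500000) = 16.750000
  x_1 = 2.500000 - 5.625000/16.750000 = 2.164179
Iteration 2:
  f(2.164179) = 0.807945
  f'(2.164179) = 12.051014
  x_2 = 2.164179 - 0.807945/12.051014 = 2.097135
Iteration 3:
  f(2.097135) = 0.028882
  f'(2.097135) = 11.193930
  x_3 = 2.097135 - 0.028882/11.193930 = 2.094555
Iteration 4:
  f(2.094555) = 0.000042
  f'(2.094555) = 11.161485
  x_4 = 2.094555 - 0.000042/11.161485 = 2.094551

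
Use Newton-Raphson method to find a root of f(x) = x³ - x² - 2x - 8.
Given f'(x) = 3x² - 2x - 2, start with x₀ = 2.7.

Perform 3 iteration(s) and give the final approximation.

f(x) = x³ - x² - 2x - 8
f'(x) = 3x² - 2x - 2
x₀ = 2.7

Newton-Raphson formula: x_{n+1} = x_n - f(x_n)/f'(x_n)

Iteration 1:
  f(2.700000) = -1.007000
  f'(2.700000) = 14.470000
  x_1 = 2.700000 - (-1.007000)/14.470000 = 2.769592
Iteration 2:
  f(2.769592) = 0.034723
  f'(2.769592) = 15.472739
  x_2 = 2.769592 - 0.034723/15.472739 = 2.767348
Iteration 3:
  f(2.767348) = 0.000037
  f'(2.767348) = 15.439951
  x_3 = 2.767348 - 0.000037/15.439951 = 2.767346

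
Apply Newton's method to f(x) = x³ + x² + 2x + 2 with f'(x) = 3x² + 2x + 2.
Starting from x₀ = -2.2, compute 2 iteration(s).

f(x) = x³ + x² + 2x + 2
f'(x) = 3x² + 2x + 2
x₀ = -2.2

Newton-Raphson formula: x_{n+1} = x_n - f(x_n)/f'(x_n)

Iteration 1:
  f(-2.200000) = -8.208000
  f'(-2.200000) = 12.120000
  x_1 = -2.200000 - (-8.208000)/12.120000 = -1.522772
Iteration 2:
  f(-1.522772) = -2.257767
  f'(-1.522772) = 5.910962
  x_2 = -1.522772 - (-2.257767)/5.910962 = -1.140809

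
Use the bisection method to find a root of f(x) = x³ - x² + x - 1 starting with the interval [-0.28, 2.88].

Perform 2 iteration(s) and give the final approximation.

f(x) = x³ - x² + x - 1
Initial interval: [-0.28, 2.88]

Iteration 1:
  c_1 = (-0.280000 + 2.880000)/2 = 1.300000
  f(c_1) = f(1.300000) = 0.807000
  f(a) × f(c) < 0, new interval: [-0.280000, 1.300000]
Iteration 2:
  c_2 = (-0.280000 + 1.300000)/2 = 0.510000
  f(c_2) = f(0.510000) = -0.617449
  f(a) × f(c) ≥ 0, new interval: [0.510000, 1.300000]

After 2 iteration(s), the approximation is c_2 = 0.510000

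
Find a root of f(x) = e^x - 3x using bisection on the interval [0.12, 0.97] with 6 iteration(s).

f(x) = e^x - 3x
Initial interval: [0.12, 0.97]

Iteration 1:
  c_1 = (0.120000 + 0.970000)/2 = 0.545000
  f(c_1) = f(0.545000) = 0.089608
  f(a) × f(c) ≥ 0, new interval: [0.545000, 0.970000]
Iteration 2:
  c_2 = (0.545000 + 0.970000)/2 = 0.757500
  f(c_2) = f(0.757500) = -0.139563
  f(a) × f(c) < 0, new interval: [0.545000, 0.757500]
Iteration 3:
  c_3 = (0.545000 + 0.757500)/2 = 0.651250
  f(c_3) = f(0.651250) = -0.035813
  f(a) × f(c) < 0, new interval: [0.545000, 0.651250]
Iteration 4:
  c_4 = (0.545000 + 0.651250)/2 = 0.598125
  f(c_4) = f(0.598125) = 0.024331
  f(a) × f(c) ≥ 0, new interval: [0.598125, 0.651250]
Iteration 5:
  c_5 = (0.598125 + 0.651250)/2 = 0.624687
  f(c_5) = f(0.624687) = -0.006400
  f(a) × f(c) < 0, new interval: [0.598125, 0.624687]
Iteration 6:
  c_6 = (0.598125 + 0.624687)/2 = 0.611406
  f(c_6) = f(0.611406) = 0.008803
  f(a) × f(c) ≥ 0, new interval: [0.611406, 0.624687]

After 6 iteration(s), the approximation is c_6 = 0.611406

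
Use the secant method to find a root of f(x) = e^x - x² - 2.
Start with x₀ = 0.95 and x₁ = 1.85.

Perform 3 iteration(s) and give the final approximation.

f(x) = e^x - x² - 2
x₀ = 0.95, x₁ = 1.85

Secant formula: x_{n+1} = x_n - f(x_n)(x_n - x_{n-1})/(f(x_n) - f(x_{n-1}))

Iteration 1:
  f(0.950000) = -0.316790
  f(1.850000) = 0.937320
  x_2 = 1.850000 - 0.937320×(1.850000 - 0.950000)/(0.937320 - (-0.316790))
       = 1.177342
Iteration 2:
  f(1.850000) = 0.937320
  f(1.177342) = -0.140399
  x_3 = 1.177342 - (-0.140399)×(1.177342 - 1.850000)/(-0.140399 - 0.937320)
       = 1.264972
Iteration 3:
  f(1.177342) = -0.140399
  f(1.264972) = -0.057161
  x_4 = 1.264972 - (-0.057161)×(1.264972 - 1.177342)/(-0.057161 - (-0.140399))
       = 1.325149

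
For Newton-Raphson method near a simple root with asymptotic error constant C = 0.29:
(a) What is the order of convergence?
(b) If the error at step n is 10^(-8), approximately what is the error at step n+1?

(a) Newton-Raphson has quadratic (order 2) convergence near simple roots.
    This means |e_{n+1}| ≈ C|e_n|².

(b) With |e_n| = 10^(-8) and C = 0.29:
    |e_{n+1}| ≈ 0.29 × (10^(-8))² = 0.29 × 10^(-16)

(a) 2 (quadratic); (b) |e_{n+1}| ≈ 2.900e-17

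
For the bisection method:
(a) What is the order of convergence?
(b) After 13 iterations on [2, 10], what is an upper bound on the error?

(a) Bisection has linear (order 1) convergence; the error is halved each step.

(b) Error bound = (b-a)/2^n = (10 - 2)/2^{13}
    = 8/2^{13}

(a) 1 (linear); (b) error ≤ 9.77e-04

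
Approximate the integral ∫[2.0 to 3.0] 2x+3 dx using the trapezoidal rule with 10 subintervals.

f(x) = 2x+3
a = 2.0, b = 3.0, n = 10
h = (b - a)/n = 0.100000

Trapezoidal rule: (h/2)[f(x₀) + 2f(x₁) + 2f(x₂) + ... + f(xₙ)]

x_0 = 2.0000, f(x_0) = 7.000000, coefficient = 1
x_1 = 2.1000, f(x_1) = 7.200000, coefficient = 2
x_2 = 2.2000, f(x_2) = 7.400000, coefficient = 2
x_3 = 2.3000, f(x_3) = 7.600000, coefficient = 2
x_4 = 2.4000, f(x_4) = 7.800000, coefficient = 2
x_5 = 2.5000, f(x_5) = 8.000000, coefficient = 2
x_6 = 2.6000, f(x_6) = 8.200000, coefficient = 2
x_7 = 2.7000, f(x_7) = 8.400000, coefficient = 2
x_8 = 2.8000, f(x_8) = 8.600000, coefficient = 2
x_9 = 2.9000, f(x_9) = 8.800000, coefficient = 2
x_10 = 3.0000, f(x_10) = 9.000000, coefficient = 1

I ≈ (0.100000/2) × 160.000000 = 8.000000
Exact value: 8.000000
Error: 0.000000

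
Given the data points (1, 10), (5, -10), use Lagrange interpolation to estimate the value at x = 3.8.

Lagrange interpolation formula:
P(x) = Σ yᵢ × Lᵢ(x)
where Lᵢ(x) = Π_{j≠i} (x - xⱼ)/(xᵢ - xⱼ)

L_0(3.8) = (3.8 - 5)/(1 - 5) = 0.300000
L_1(3.8) = (3.8 - 1)/(5 - 1) = 0.700000

P(3.8) = 10×L_0(3.8) + (-10)×L_1(3.8)
P(3.8) = -4.000000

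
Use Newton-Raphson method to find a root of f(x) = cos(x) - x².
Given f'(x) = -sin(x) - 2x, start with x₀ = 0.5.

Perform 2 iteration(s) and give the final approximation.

f(x) = cos(x) - x²
f'(x) = -sin(x) - 2x
x₀ = 0.5

Newton-Raphson formula: x_{n+1} = x_n - f(x_n)/f'(x_n)

Iteration 1:
  f(0.500000) = 0.627583
  f'(0.500000) = -1.479426
  x_1 = 0.500000 - 0.627583/(-1.479426) = 0.924207
Iteration 2:
  f(0.924207) = -0.251691
  f'(0.924207) = -2.646557
  x_2 = 0.924207 - (-0.251691)/(-2.646557) = 0.829106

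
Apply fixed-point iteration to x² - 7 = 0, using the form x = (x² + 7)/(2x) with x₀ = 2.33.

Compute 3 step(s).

Equation: x² - 7 = 0
Fixed-point form: x = (x² + 7)/(2x)
x₀ = 2.33

x_1 = g(2.330000) = 2.667146
x_2 = g(2.667146) = 2.645837
x_3 = g(2.645837) = 2.645751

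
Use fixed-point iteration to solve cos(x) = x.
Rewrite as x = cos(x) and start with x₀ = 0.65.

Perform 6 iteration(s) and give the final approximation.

Equation: cos(x) = x
Fixed-point form: x = cos(x)
x₀ = 0.65

x_1 = g(0.650000) = 0.796084
x_2 = g(0.796084) = 0.699511
x_3 = g(0.699511) = 0.765157
x_4 = g(0.765157) = 0.721273
x_5 = g(0.721273) = 0.750965
x_6 = g(0.750965) = 0.731030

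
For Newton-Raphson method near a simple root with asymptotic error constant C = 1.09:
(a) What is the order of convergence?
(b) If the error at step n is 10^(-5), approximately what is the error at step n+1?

(a) Newton-Raphson has quadratic (order 2) convergence near simple roots.
    This means |e_{n+1}| ≈ C|e_n|².

(b) With |e_n| = 10^(-5) and C = 1.09:
    |e_{n+1}| ≈ 1.09 × (10^(-5))² = 1.09 × 10^(-10)

(a) 2 (quadratic); (b) |e_{n+1}| ≈ 1.090e-10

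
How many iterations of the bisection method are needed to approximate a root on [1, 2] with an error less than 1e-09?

We need (b-a)/2^n ≤ 1e-09
(2 - 1)/2^n ≤ 1e-09
1/2^n ≤ 1e-09
2^n ≥ 1000000000
n ≥ log₂(1000000000) = 29.90
n ≥ 30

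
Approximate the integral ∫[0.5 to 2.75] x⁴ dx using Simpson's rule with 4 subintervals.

f(x) = x⁴
a = 0.5, b = 2.75, n = 4
h = (b - a)/n = 0.562500

Simpson's rule: (h/3)[f(x₀) + 4f(x₁) + 2f(x₂) + ... + f(xₙ)]

x_0 = 0.5000, f(x_0) = 0.062500, coefficient = 1
x_1 = 1.0625, f(x_1) = 1.274429, coefficient = 4
x_2 = 1.6250, f(x_2) = 6.972900, coefficient = 2
x_3 = 2.1875, f(x_3) = 22.897720, coefficient = 4
x_4 = 2.7500, f(x_4) = 57.191406, coefficient = 1

I ≈ (0.562500/3) × 167.888306 = 31.479057
Exact value: 31.449023
Error: 0.030034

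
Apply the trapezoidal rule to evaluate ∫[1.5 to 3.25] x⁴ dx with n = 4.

f(x) = x⁴
a = 1.5, b = 3.25, n = 4
h = (b - a)/n = 0.437500

Trapezoidal rule: (h/2)[f(x₀) + 2f(x₁) + 2f(x₂) + ... + f(xₙ)]

x_0 = 1.5000, f(x_0) = 5.062500, coefficient = 1
x_1 = 1.9375, f(x_1) = 14.091812, coefficient = 2
x_2 = 2.3750, f(x_2) = 31.816650, coefficient = 2
x_3 = 2.8125, f(x_3) = 62.570572, coefficient = 2
x_4 = 3.2500, f(x_4) = 111.566406, coefficient = 1

I ≈ (0.437500/2) × 333.586975 = 72.972151
Exact value: 70.999414
Error: 1.972737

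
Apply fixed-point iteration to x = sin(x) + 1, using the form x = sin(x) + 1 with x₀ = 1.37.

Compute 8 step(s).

Equation: x = sin(x) + 1
Fixed-point form: x = sin(x) + 1
x₀ = 1.37

x_1 = g(1.370000) = 1.979908
x_2 = g(1.979908) = 1.917475
x_3 = g(1.917475) = 1.940507
x_4 = g(1.940507) = 1.932432
x_5 = g(1.932432) = 1.935319
x_6 = g(1.935319) = 1.934294
x_7 = g(1.934294) = 1.934659
x_8 = g(1.934659) = 1.934529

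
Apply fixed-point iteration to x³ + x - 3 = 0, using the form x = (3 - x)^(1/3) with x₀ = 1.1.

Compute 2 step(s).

Equation: x³ + x - 3 = 0
Fixed-point form: x = (3 - x)^(1/3)
x₀ = 1.1

x_1 = g(1.100000) = 1.238562
x_2 = g(1.238562) = 1.207691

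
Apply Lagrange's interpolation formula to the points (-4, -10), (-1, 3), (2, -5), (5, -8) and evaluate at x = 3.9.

Lagrange interpolation formula:
P(x) = Σ yᵢ × Lᵢ(x)
where Lᵢ(x) = Π_{j≠i} (x - xⱼ)/(xᵢ - xⱼ)

L_0(3.9) = (3.9 - (-1))/(-4 - (-1)) × (3.9 - 2)/(-4 - 2) × (3.9 - 5)/(-4 - 5) = 0.063216
L_1(3.9) = (3.9 - (-4))/(-1 - (-4)) × (3.9 - 2)/(-1 - 2) × (3.9 - 5)/(-1 - 5) = -0.305759
L_2(3.9) = (3.9 - (-4))/(2 - (-4)) × (3.9 - (-1))/(2 - (-1)) × (3.9 - 5)/(2 - 5) = 0.788537
L_3(3.9) = (3.9 - (-4))/(5 - (-4)) × (3.9 - (-1))/(5 - (-1)) × (3.9 - 2)/(5 - 2) = 0.454006

P(3.9) = (-10)×L_0(3.9) + 3×L_1(3.9) + (-5)×L_2(3.9) + (-8)×L_3(3.9)
P(3.9) = -9.124173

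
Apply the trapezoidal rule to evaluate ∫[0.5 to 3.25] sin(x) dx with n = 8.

f(x) = sin(x)
a = 0.5, b = 3.25, n = 8
h = (b - a)/n = 0.343750

Trapezoidal rule: (h/2)[f(x₀) + 2f(x₁) + 2f(x₂) + ... + f(xₙ)]

x_0 = 0.5000, f(x_0) = 0.479426, coefficient = 1
x_1 = 0.8438, f(x_1) = 0.747141, coefficient = 2
x_2 = 1.1875, f(x_2) = 0.927437, coefficient = 2
x_3 = 1.5312, f(x_3) = 0.999218, coefficient = 2
x_4 = 1.8750, f(x_4) = 0.954086, coefficient = 2
x_5 = 2.2188, f(x_5) = 0.797321, coefficient = 2
x_6 = 2.5625, f(x_6) = 0.547265, coefficient = 2
x_7 = 2.9062, f(x_7) = 0.233176, coefficient = 2
x_8 = 3.2500, f(x_8) = -0.108195, coefficient = 1

I ≈ (0.343750/2) × 10.782517 = 1.853245
Exact value: 1.871712
Error: 0.018467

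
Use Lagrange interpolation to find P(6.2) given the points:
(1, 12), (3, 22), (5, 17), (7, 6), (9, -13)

Lagrange interpolation formula:
P(x) = Σ yᵢ × Lᵢ(x)
where Lᵢ(x) = Π_{j≠i} (x - xⱼ)/(xᵢ - xⱼ)

L_0(6.2) = (6.2 - 3)/(1 - 3) × (6.2 - 5)/(1 - 5) × (6.2 - 7)/(1 - 7) × (6.2 - 9)/(1 - 9) = 0.022400
L_1(6.2) = (6.2 - 1)/(3 - 1) × (6.2 - 5)/(3 - 5) × (6.2 - 7)/(3 - 7) × (6.2 - 9)/(3 - 9) = -0.145600
L_2(6.2) = (6.2 - 1)/(5 - 1) × (6.2 - 3)/(5 - 3) × (6.2 - 7)/(5 - 7) × (6.2 - 9)/(5 - 9) = 0.582400
L_3(6.2) = (6.2 - 1)/(7 - 1) × (6.2 - 3)/(7 - 3) × (6.2 - 5)/(7 - 5) × (6.2 - 9)/(7 - 9) = 0.582400
L_4(6.2) = (6.2 - 1)/(9 - 1) × (6.2 - 3)/(9 - 3) × (6.2 - 5)/(9 - 5) × (6.2 - 7)/(9 - 7) = -0.041600

P(6.2) = 12×L_0(6.2) + 22×L_1(6.2) + 17×L_2(6.2) + 6×L_3(6.2) + (-13)×L_4(6.2)
P(6.2) = 11.001600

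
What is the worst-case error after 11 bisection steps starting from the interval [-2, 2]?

Bisection error bound: |error| ≤ (b-a)/2^n
|error| ≤ (2 - (-2))/2^11 = 4/2^11
|error| ≤ 0.0019531250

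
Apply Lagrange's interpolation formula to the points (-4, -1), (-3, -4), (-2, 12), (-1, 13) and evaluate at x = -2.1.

Lagrange interpolation formula:
P(x) = Σ yᵢ × Lᵢ(x)
where Lᵢ(x) = Π_{j≠i} (x - xⱼ)/(xᵢ - xⱼ)

L_0(-2.1) = (-2.1 - (-3))/(-4 - (-3)) × (-2.1 - (-2))/(-4 - (-2)) × (-2.1 - (-1))/(-4 - (-1)) = -0.016500
L_1(-2.1) = (-2.1 - (-4))/(-3 - (-4)) × (-2.1 - (-2))/(-3 - (-2)) × (-2.1 - (-1))/(-3 - (-1)) = 0.104500
L_2(-2.1) = (-2.1 - (-4))/(-2 - (-4)) × (-2.1 - (-3))/(-2 - (-3)) × (-2.1 - (-1))/(-2 - (-1)) = 0.940500
L_3(-2.1) = (-2.1 - (-4))/(-1 - (-4)) × (-2.1 - (-3))/(-1 - (-3)) × (-2.1 - (-2))/(-1 - (-2)) = -0.028500

P(-2.1) = (-1)×L_0(-2.1) + (-4)×L_1(-2.1) + 12×L_2(-2.1) + 13×L_3(-2.1)
P(-2.1) = 10.514000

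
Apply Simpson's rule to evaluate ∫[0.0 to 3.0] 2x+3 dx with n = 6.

f(x) = 2x+3
a = 0.0, b = 3.0, n = 6
h = (b - a)/n = 0.500000

Simpson's rule: (h/3)[f(x₀) + 4f(x₁) + 2f(x₂) + ... + f(xₙ)]

x_0 = 0.0000, f(x_0) = 3.000000, coefficient = 1
x_1 = 0.5000, f(x_1) = 4.000000, coefficient = 4
x_2 = 1.0000, f(x_2) = 5.000000, coefficient = 2
x_3 = 1.5000, f(x_3) = 6.000000, coefficient = 4
x_4 = 2.0000, f(x_4) = 7.000000, coefficient = 2
x_5 = 2.5000, f(x_5) = 8.000000, coefficient = 4
x_6 = 3.0000, f(x_6) = 9.000000, coefficient = 1

I ≈ (0.500000/3) × 108.000000 = 18.000000
Exact value: 18.000000
Error: 0.000000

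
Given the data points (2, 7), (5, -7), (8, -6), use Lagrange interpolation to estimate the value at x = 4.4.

Lagrange interpolation formula:
P(x) = Σ yᵢ × Lᵢ(x)
where Lᵢ(x) = Π_{j≠i} (x - xⱼ)/(xᵢ - xⱼ)

L_0(4.4) = (4.4 - 5)/(2 - 5) × (4.4 - 8)/(2 - 8) = 0.120000
L_1(4.4) = (4.4 - 2)/(5 - 2) × (4.4 - 8)/(5 - 8) = 0.960000
L_2(4.4) = (4.4 - 2)/(8 - 2) × (4.4 - 5)/(8 - 5) = -0.080000

P(4.4) = 7×L_0(4.4) + (-7)×L_1(4.4) + (-6)×L_2(4.4)
P(4.4) = -5.400000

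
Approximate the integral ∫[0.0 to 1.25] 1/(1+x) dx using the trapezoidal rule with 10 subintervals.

f(x) = 1/(1+x)
a = 0.0, b = 1.25, n = 10
h = (b - a)/n = 0.125000

Trapezoidal rule: (h/2)[f(x₀) + 2f(x₁) + 2f(x₂) + ... + f(xₙ)]

x_0 = 0.0000, f(x_0) = 1.000000, coefficient = 1
x_1 = 0.1250, f(x_1) = 0.888889, coefficient = 2
x_2 = 0.2500, f(x_2) = 0.800000, coefficient = 2
x_3 = 0.3750, f(x_3) = 0.727273, coefficient = 2
x_4 = 0.5000, f(x_4) = 0.666667, coefficient = 2
x_5 = 0.6250, f(x_5) = 0.615385, coefficient = 2
x_6 = 0.7500, f(x_6) = 0.571429, coefficient = 2
x_7 = 0.8750, f(x_7) = 0.533333, coefficient = 2
x_8 = 1.0000, f(x_8) = 0.500000, coefficient = 2
x_9 = 1.1250, f(x_9) = 0.470588, coefficient = 2
x_10 = 1.2500, f(x_10) = 0.444444, coefficient = 1

I ≈ (0.125000/2) × 12.991571 = 0.811973
Exact value: 0.810930
Error: 0.001043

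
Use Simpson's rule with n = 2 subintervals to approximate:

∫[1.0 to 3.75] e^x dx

f(x) = e^x
a = 1.0, b = 3.75, n = 2
h = (b - a)/n = 1.375000

Simpson's rule: (h/3)[f(x₀) + 4f(x₁) + 2f(x₂) + ... + f(xₙ)]

x_0 = 1.0000, f(x_0) = 2.718282, coefficient = 1
x_1 = 2.3750, f(x_1) = 10.751013, coefficient = 4
x_2 = 3.7500, f(x_2) = 42.521082, coefficient = 1

I ≈ (1.375000/3) × 88.243417 = 40.444899
Exact value: 39.802800
Error: 0.642099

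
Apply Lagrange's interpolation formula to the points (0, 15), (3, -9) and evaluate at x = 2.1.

Lagrange interpolation formula:
P(x) = Σ yᵢ × Lᵢ(x)
where Lᵢ(x) = Π_{j≠i} (x - xⱼ)/(xᵢ - xⱼ)

L_0(2.1) = (2.1 - 3)/(0 - 3) = 0.300000
L_1(2.1) = (2.1 - 0)/(3 - 0) = 0.700000

P(2.1) = 15×L_0(2.1) + (-9)×L_1(2.1)
P(2.1) = -1.800000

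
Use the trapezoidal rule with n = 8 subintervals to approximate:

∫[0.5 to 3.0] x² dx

f(x) = x²
a = 0.5, b = 3.0, n = 8
h = (b - a)/n = 0.312500

Trapezoidal rule: (h/2)[f(x₀) + 2f(x₁) + 2f(x₂) + ... + f(xₙ)]

x_0 = 0.5000, f(x_0) = 0.250000, coefficient = 1
x_1 = 0.8125, f(x_1) = 0.660156, coefficient = 2
x_2 = 1.1250, f(x_2) = 1.265625, coefficient = 2
x_3 = 1.4375, f(x_3) = 2.066406, coefficient = 2
x_4 = 1.7500, f(x_4) = 3.062500, coefficient = 2
x_5 = 2.0625, f(x_5) = 4.253906, coefficient = 2
x_6 = 2.3750, f(x_6) = 5.640625, coefficient = 2
x_7 = 2.6875, f(x_7) = 7.222656, coefficient = 2
x_8 = 3.0000, f(x_8) = 9.000000, coefficient = 1

I ≈ (0.312500/2) × 57.593750 = 8.999023
Exact value: 8.958333
Error: 0.040690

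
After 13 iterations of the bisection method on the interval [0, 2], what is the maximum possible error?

Bisection error bound: |error| ≤ (b-a)/2^n
|error| ≤ (2 - 0)/2^13 = 2/2^13
|error| ≤ 0.0002441406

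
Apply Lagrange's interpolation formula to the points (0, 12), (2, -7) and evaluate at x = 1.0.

Lagrange interpolation formula:
P(x) = Σ yᵢ × Lᵢ(x)
where Lᵢ(x) = Π_{j≠i} (x - xⱼ)/(xᵢ - xⱼ)

L_0(1.0) = (1.0 - 2)/(0 - 2) = 0.500000
L_1(1.0) = (1.0 - 0)/(2 - 0) = 0.500000

P(1.0) = 12×L_0(1.0) + (-7)×L_1(1.0)
P(1.0) = 2.500000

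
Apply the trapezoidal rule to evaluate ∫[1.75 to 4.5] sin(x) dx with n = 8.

f(x) = sin(x)
a = 1.75, b = 4.5, n = 8
h = (b - a)/n = 0.343750

Trapezoidal rule: (h/2)[f(x₀) + 2f(x₁) + 2f(x₂) + ... + f(xₙ)]

x_0 = 1.7500, f(x_0) = 0.983986, coefficient = 1
x_1 = 2.0938, f(x_1) = 0.866348, coefficient = 2
x_2 = 2.4375, f(x_2) = 0.647343, coefficient = 2
x_3 = 2.7812, f(x_3) = 0.352595, coefficient = 2
x_4 = 3.1250, f(x_4) = 0.016592, coefficient = 2
x_5 = 3.4688, f(x_5) = -0.321352, coefficient = 2
x_6 = 3.8125, f(x_6) = -0.621697, coefficient = 2
x_7 = 4.1562, f(x_7) = -0.849300, coefficient = 2
x_8 = 4.5000, f(x_8) = -0.977530, coefficient = 1

I ≈ (0.343750/2) × 0.187512 = 0.032229
Exact value: 0.032550
Error: 0.000321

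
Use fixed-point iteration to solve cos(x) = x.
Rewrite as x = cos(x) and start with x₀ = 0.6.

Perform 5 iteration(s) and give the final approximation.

Equation: cos(x) = x
Fixed-point form: x = cos(x)
x₀ = 0.6

x_1 = g(0.600000) = 0.825336
x_2 = g(0.825336) = 0.678310
x_3 = g(0.678310) = 0.778634
x_4 = g(0.778634) = 0.711874
x_5 = g(0.711874) = 0.757139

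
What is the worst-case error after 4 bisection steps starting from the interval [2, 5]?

Bisection error bound: |error| ≤ (b-a)/2^n
|error| ≤ (5 - 2)/2^4 = 3/2^4
|error| ≤ 0.1875000000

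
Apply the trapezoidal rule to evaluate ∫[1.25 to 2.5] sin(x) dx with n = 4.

f(x) = sin(x)
a = 1.25, b = 2.5, n = 4
h = (b - a)/n = 0.312500

Trapezoidal rule: (h/2)[f(x₀) + 2f(x₁) + 2f(x₂) + ... + f(xₙ)]

x_0 = 1.2500, f(x_0) = 0.948985, coefficient = 1
x_1 = 1.5625, f(x_1) = 0.999966, coefficient = 2
x_2 = 1.8750, f(x_2) = 0.954086, coefficient = 2
x_3 = 2.1875, f(x_3) = 0.815789, coefficient = 2
x_4 = 2.5000, f(x_4) = 0.598472, coefficient = 1

I ≈ (0.312500/2) × 7.087138 = 1.107365
Exact value: 1.116466
Error: 0.009101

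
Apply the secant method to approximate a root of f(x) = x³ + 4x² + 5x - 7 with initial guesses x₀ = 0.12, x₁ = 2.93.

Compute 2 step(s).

f(x) = x³ + 4x² + 5x - 7
x₀ = 0.12, x₁ = 2.93

Secant formula: x_{n+1} = x_n - f(x_n)(x_n - x_{n-1})/(f(x_n) - f(x_{n-1}))

Iteration 1:
  f(0.120000) = -6.340672
  f(2.930000) = 67.143357
  x_2 = 2.930000 - 67.143357×(2.930000 - 0.120000)/(67.143357 - (-6.340672))
       = 0.362465
Iteration 2:
  f(2.930000) = 67.143357
  f(0.362465) = -4.614532
  x_3 = 0.362465 - (-4.614532)×(0.362465 - 2.930000)/(-4.614532 - 67.143357)
       = 0.527575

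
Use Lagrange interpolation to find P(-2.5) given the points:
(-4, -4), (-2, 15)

Lagrange interpolation formula:
P(x) = Σ yᵢ × Lᵢ(x)
where Lᵢ(x) = Π_{j≠i} (x - xⱼ)/(xᵢ - xⱼ)

L_0(-2.5) = (-2.5 - (-2))/(-4 - (-2)) = 0.250000
L_1(-2.5) = (-2.5 - (-4))/(-2 - (-4)) = 0.750000

P(-2.5) = (-4)×L_0(-2.5) + 15×L_1(-2.5)
P(-2.5) = 10.250000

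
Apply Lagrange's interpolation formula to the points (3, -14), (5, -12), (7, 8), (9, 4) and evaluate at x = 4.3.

Lagrange interpolation formula:
P(x) = Σ yᵢ × Lᵢ(x)
where Lᵢ(x) = Π_{j≠i} (x - xⱼ)/(xᵢ - xⱼ)

L_0(4.3) = (4.3 - 5)/(3 - 5) × (4.3 - 7)/(3 - 7) × (4.3 - 9)/(3 - 9) = 0.185063
L_1(4.3) = (4.3 - 3)/(5 - 3) × (4.3 - 7)/(5 - 7) × (4.3 - 9)/(5 - 9) = 1.031062
L_2(4.3) = (4.3 - 3)/(7 - 3) × (4.3 - 5)/(7 - 5) × (4.3 - 9)/(7 - 9) = -0.267313
L_3(4.3) = (4.3 - 3)/(9 - 3) × (4.3 - 5)/(9 - 5) × (4.3 - 7)/(9 - 7) = 0.051188

P(4.3) = (-14)×L_0(4.3) + (-12)×L_1(4.3) + 8×L_2(4.3) + 4×L_3(4.3)
P(4.3) = -16.897375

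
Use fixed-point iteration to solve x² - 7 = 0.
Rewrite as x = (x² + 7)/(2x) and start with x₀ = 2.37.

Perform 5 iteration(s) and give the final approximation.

Equation: x² - 7 = 0
Fixed-point form: x = (x² + 7)/(2x)
x₀ = 2.37

x_1 = g(2.370000) = 2.661793
x_2 = g(2.661793) = 2.645800
x_3 = g(2.645800) = 2.645751
x_4 = g(2.645751) = 2.645751
x_5 = g(2.645751) = 2.645751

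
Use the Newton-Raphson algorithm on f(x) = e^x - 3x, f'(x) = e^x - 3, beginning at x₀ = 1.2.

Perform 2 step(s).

f(x) = e^x - 3x
f'(x) = e^x - 3
x₀ = 1.2

Newton-Raphson formula: x_{n+1} = x_n - f(x_n)/f'(x_n)

Iteration 1:
  f(1.200000) = -0.279883
  f'(1.200000) = 0.320117
  x_1 = 1.200000 - (-0.279883)/0.320117 = 2.074315
Iteration 2:
  f(2.074315) = 1.736148
  f'(2.074315) = 4.959094
  x_2 = 2.074315 - 1.736148/4.959094 = 1.724221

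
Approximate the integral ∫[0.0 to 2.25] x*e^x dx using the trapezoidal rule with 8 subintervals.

f(x) = x*e^x
a = 0.0, b = 2.25, n = 8
h = (b - a)/n = 0.281250

Trapezoidal rule: (h/2)[f(x₀) + 2f(x₁) + 2f(x₂) + ... + f(xₙ)]

x_0 = 0.0000, f(x_0) = 0.000000, coefficient = 1
x_1 = 0.2812, f(x_1) = 0.372596, coefficient = 2
x_2 = 0.5625, f(x_2) = 0.987218, coefficient = 2
x_3 = 0.8438, f(x_3) = 1.961778, coefficient = 2
x_4 = 1.1250, f(x_4) = 3.465244, coefficient = 2
x_5 = 1.4062, f(x_5) = 5.738378, coefficient = 2
x_6 = 1.6875, f(x_6) = 9.122539, coefficient = 2
x_7 = 1.9688, f(x_7) = 14.099634, coefficient = 2
x_8 = 2.2500, f(x_8) = 21.347406, coefficient = 1

I ≈ (0.281250/2) × 92.842178 = 13.055931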